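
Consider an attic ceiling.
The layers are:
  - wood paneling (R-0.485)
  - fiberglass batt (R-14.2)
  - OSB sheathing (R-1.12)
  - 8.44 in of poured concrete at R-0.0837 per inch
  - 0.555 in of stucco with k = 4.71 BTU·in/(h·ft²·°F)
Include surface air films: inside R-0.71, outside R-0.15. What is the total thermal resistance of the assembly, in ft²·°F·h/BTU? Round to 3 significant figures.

17.5 ft²·°F·h/BTU

8.44 × 0.0837 = 0.7064
0.555/4.71 = 0.1178
R_total = 0.71 + 0.485 + 14.2 + 1.12 + 0.7064 + 0.1178 + 0.15 = 17.49 ft²·°F·h/BTU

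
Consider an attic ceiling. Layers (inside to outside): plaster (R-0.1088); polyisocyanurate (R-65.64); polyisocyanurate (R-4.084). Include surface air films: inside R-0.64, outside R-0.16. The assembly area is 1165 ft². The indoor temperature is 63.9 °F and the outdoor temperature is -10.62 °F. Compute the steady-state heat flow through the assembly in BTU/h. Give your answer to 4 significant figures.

1229 BTU/h

R_total = 0.64 + 0.1088 + 65.64 + 4.084 + 0.16 = 70.633 ft²·°F·h/BTU
Q = A·ΔT/R = 1165 × (63.9 − (-10.62)) / 70.633 = 1229.1 BTU/h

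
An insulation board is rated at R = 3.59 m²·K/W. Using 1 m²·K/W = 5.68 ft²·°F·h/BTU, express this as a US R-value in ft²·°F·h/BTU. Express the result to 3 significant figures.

R_US = 3.59 × 5.68 = 20.39

20.4 ft²·°F·h/BTU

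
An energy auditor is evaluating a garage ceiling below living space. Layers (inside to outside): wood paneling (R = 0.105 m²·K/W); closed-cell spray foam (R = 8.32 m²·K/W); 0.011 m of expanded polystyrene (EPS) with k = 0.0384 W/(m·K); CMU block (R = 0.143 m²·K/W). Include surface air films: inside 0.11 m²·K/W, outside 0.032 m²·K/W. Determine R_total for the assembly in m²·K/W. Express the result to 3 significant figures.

0.011/0.0384 = 0.2865
R_total = 0.11 + 0.105 + 8.32 + 0.2865 + 0.143 + 0.032 = 8.996 m²·K/W

9.00 m²·K/W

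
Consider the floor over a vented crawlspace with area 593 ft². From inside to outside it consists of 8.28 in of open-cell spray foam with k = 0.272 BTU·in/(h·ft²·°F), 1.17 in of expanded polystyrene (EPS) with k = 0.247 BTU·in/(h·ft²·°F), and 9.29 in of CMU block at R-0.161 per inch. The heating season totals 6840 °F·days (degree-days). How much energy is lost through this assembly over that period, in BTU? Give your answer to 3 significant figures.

2650000 BTU

8.28/0.272 = 30.44
1.17/0.247 = 4.737
9.29 × 0.161 = 1.496
R_total = 30.44 + 4.737 + 1.496 = 36.67 ft²·°F·h/BTU
E = A × HDD × 24 / R = 593 × 6840 × 24 / 36.67 = 2654000 BTU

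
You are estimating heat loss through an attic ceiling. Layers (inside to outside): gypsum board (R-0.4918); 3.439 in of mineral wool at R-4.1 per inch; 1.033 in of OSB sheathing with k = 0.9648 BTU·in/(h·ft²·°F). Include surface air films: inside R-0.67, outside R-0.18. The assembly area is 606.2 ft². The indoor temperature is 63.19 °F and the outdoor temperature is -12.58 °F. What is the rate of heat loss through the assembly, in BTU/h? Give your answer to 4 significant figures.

2782 BTU/h

3.439 × 4.1 = 14.1
1.033/0.9648 = 1.0707
R_total = 0.67 + 0.4918 + 14.1 + 1.0707 + 0.18 = 16.512 ft²·°F·h/BTU
Q = A·ΔT/R = 606.2 × (63.19 − (-12.58)) / 16.512 = 2781.7 BTU/h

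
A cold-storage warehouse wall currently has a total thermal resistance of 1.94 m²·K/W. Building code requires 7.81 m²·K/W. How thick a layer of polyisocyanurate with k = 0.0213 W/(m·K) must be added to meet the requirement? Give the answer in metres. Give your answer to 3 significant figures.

ΔR = 7.81 − 1.94 = 5.87 m²·K/W
L = ΔR × k = 5.87 × 0.0213 = 0.125 m

0.125 m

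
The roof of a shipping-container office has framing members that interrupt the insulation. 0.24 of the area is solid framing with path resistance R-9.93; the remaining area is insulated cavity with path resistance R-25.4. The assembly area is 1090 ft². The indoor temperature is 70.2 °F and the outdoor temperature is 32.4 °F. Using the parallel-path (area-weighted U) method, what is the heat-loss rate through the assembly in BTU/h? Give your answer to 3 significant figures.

2230 BTU/h

U_eff = 0.76/25.4 + 0.24/9.93 = 0.02992 + 0.02417 = 0.05409
R_eff = 1/U_eff = 18.49 ft²·°F·h/BTU
Q = 1090 × (70.2 − 32.4) / 18.49 = 2229 BTU/h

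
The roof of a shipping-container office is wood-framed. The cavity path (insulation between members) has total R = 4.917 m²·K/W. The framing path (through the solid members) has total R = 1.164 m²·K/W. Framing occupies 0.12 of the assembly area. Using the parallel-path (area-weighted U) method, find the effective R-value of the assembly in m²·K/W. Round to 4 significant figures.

U_eff = 0.88/4.917 + 0.12/1.164 = 0.17897 + 0.10309 = 0.28206
R_eff = 1/U_eff = 3.5453 m²·K/W

3.545 m²·K/W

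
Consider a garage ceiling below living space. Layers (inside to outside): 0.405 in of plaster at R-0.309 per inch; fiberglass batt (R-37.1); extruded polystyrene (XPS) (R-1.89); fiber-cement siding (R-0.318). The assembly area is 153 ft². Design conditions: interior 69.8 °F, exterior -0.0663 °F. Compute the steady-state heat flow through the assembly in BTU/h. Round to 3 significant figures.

271 BTU/h

0.405 × 0.309 = 0.1251
R_total = 0.1251 + 37.1 + 1.89 + 0.318 = 39.43 ft²·°F·h/BTU
Q = A·ΔT/R = 153 × (69.8 − (-0.0663)) / 39.43 = 271.1 BTU/h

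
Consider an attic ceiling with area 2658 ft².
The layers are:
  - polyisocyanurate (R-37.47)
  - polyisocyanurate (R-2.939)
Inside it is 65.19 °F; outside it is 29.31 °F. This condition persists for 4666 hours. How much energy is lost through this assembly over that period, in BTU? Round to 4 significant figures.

11010000 BTU

R_total = 37.47 + 2.939 = 40.409 ft²·°F·h/BTU
Q = 2658 × (65.19 − 29.31) / 40.409 = 2360.1 BTU/h
E = 2360.1 × 4666 = 11012000 BTU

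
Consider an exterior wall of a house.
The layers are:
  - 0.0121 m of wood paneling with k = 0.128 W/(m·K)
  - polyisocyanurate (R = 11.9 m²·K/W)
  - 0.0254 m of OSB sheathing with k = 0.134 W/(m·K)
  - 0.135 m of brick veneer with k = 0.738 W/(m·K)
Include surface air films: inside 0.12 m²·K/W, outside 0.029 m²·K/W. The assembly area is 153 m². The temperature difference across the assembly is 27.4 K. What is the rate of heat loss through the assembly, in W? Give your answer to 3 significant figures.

335 W

0.0121/0.128 = 0.09453
0.0254/0.134 = 0.1896
0.135/0.738 = 0.1829
R_total = 0.12 + 0.09453 + 11.9 + 0.1896 + 0.1829 + 0.029 = 12.52 m²·K/W
Q = A·ΔT/R = 153 × 27.4 / 12.52 = 334.9 W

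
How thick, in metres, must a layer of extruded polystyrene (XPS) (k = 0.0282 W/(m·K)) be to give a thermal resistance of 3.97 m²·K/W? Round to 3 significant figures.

0.112 m

L = R·k = 3.97 × 0.0282 = 0.112 m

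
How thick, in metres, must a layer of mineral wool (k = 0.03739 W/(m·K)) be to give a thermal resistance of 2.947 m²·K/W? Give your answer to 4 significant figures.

L = R·k = 2.947 × 0.03739 = 0.11019 m

0.1102 m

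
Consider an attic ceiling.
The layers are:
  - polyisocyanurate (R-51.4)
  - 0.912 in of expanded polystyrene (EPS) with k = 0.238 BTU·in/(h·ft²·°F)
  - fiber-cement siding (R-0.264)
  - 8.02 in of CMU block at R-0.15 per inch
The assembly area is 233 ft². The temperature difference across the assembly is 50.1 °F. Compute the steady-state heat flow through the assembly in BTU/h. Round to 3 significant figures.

206 BTU/h

0.912/0.238 = 3.832
8.02 × 0.15 = 1.203
R_total = 51.4 + 3.832 + 0.264 + 1.203 = 56.7 ft²·°F·h/BTU
Q = A·ΔT/R = 233 × 50.1 / 56.7 = 205.9 BTU/h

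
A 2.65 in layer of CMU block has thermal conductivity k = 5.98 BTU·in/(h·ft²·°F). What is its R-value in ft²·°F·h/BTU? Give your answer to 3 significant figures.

R = L/k = 2.65/5.98 = 0.4431 ft²·°F·h/BTU

0.443 ft²·°F·h/BTU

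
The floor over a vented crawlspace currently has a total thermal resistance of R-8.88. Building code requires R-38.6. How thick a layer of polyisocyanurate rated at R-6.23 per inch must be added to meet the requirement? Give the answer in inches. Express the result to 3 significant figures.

ΔR = 38.6 − 8.88 = 29.72 ft²·°F·h/BTU
L = ΔR / (R/in) = 29.72/6.23 = 4.77 in

4.77 in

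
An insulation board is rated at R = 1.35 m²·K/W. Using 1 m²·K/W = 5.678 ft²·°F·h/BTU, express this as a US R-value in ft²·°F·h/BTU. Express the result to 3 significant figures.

R_US = 1.35 × 5.678 = 7.665

7.67 ft²·°F·h/BTU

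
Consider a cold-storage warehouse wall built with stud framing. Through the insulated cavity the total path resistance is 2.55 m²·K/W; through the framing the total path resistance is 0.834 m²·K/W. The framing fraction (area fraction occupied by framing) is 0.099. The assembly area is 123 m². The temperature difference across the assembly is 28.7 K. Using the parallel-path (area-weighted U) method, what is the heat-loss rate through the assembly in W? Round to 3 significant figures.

1670 W

U_eff = 0.901/2.55 + 0.099/0.834 = 0.3533 + 0.1187 = 0.472
R_eff = 1/U_eff = 2.118 m²·K/W
Q = 123 × 28.7 / 2.118 = 1666 W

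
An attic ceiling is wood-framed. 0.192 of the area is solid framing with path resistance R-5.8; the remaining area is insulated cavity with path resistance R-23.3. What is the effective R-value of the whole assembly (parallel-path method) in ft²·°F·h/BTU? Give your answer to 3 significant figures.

14.8 ft²·°F·h/BTU

U_eff = 0.808/23.3 + 0.192/5.8 = 0.03468 + 0.0331 = 0.06778
R_eff = 1/U_eff = 14.75 ft²·°F·h/BTU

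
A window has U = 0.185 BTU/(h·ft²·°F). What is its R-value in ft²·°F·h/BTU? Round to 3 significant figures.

5.41 ft²·°F·h/BTU

R = 1/U = 1/0.185 = 5.405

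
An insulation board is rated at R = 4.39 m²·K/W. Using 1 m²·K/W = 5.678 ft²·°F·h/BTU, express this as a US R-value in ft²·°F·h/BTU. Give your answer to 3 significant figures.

R_US = 4.39 × 5.678 = 24.93

24.9 ft²·°F·h/BTU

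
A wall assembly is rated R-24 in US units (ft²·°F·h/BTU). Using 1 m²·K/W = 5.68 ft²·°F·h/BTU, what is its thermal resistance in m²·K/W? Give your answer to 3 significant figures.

4.23 m²·K/W

R_SI = 24/5.68 = 4.225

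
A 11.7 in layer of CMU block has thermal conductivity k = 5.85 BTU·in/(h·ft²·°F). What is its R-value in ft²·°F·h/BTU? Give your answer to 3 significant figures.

R = L/k = 11.7/5.85 = 2 ft²·°F·h/BTU

2.00 ft²·°F·h/BTU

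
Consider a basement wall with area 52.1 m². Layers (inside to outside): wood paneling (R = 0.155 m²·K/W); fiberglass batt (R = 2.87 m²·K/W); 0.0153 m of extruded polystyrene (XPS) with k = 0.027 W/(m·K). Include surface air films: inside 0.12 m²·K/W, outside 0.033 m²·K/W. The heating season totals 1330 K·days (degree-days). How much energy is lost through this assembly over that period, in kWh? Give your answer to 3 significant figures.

0.0153/0.027 = 0.5667
R_total = 0.12 + 0.155 + 2.87 + 0.5667 + 0.033 = 3.745 m²·K/W
E = A × HDD × 24 / R / 1000 = 52.1 × 1330 × 24 / 3.745 / 1000 = 444.1 kWh

444 kWh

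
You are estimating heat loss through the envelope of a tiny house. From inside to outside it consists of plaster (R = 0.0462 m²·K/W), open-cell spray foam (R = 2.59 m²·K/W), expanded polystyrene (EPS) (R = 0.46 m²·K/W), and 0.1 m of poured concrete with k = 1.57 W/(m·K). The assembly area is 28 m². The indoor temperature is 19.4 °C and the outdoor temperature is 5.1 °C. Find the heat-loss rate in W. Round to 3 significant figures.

127 W

0.1/1.57 = 0.06369
R_total = 0.0462 + 2.59 + 0.46 + 0.06369 = 3.16 m²·K/W
Q = A·ΔT/R = 28 × (19.4 − 5.1) / 3.16 = 126.7 W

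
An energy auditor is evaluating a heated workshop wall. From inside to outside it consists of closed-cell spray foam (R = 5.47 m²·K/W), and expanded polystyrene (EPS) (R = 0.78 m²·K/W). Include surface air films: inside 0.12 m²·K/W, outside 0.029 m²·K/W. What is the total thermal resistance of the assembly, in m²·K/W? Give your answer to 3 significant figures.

6.40 m²·K/W

R_total = 0.12 + 5.47 + 0.78 + 0.029 = 6.399 m²·K/W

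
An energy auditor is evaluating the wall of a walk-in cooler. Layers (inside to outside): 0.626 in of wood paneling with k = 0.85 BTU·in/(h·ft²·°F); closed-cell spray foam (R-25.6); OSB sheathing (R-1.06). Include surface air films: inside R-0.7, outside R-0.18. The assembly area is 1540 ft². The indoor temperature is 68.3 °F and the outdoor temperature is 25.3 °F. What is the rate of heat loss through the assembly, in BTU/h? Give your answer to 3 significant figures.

2340 BTU/h

0.626/0.85 = 0.7365
R_total = 0.7 + 0.7365 + 25.6 + 1.06 + 0.18 = 28.28 ft²·°F·h/BTU
Q = A·ΔT/R = 1540 × (68.3 − 25.3) / 28.28 = 2342 BTU/h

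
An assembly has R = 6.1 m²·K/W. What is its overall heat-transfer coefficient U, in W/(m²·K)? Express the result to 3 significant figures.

0.164 W/(m²·K)

U = 1/R = 1/6.1 = 0.1639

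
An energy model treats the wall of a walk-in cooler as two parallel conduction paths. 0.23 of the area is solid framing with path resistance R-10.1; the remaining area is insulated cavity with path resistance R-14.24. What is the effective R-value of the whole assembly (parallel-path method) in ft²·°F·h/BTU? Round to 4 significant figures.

13.01 ft²·°F·h/BTU

U_eff = 0.77/14.24 + 0.23/10.1 = 0.054073 + 0.022772 = 0.076845
R_eff = 1/U_eff = 13.013 ft²·°F·h/BTU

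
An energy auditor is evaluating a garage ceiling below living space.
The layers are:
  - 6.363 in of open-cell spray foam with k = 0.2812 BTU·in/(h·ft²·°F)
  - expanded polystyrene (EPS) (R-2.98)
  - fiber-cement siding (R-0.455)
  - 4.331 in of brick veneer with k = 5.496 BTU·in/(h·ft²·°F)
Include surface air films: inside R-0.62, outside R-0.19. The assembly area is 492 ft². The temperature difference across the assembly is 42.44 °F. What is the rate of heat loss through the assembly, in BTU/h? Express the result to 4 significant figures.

6.363/0.2812 = 22.628
4.331/5.496 = 0.78803
R_total = 0.62 + 22.628 + 2.98 + 0.455 + 0.78803 + 0.19 = 27.661 ft²·°F·h/BTU
Q = A·ΔT/R = 492 × 42.44 / 27.661 = 754.87 BTU/h

754.9 BTU/h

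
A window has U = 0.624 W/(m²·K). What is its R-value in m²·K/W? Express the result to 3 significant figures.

R = 1/U = 1/0.624 = 1.603

1.60 m²·K/W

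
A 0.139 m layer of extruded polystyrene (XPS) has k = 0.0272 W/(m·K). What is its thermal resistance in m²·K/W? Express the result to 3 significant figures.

R = L/k = 0.139/0.0272 = 5.11 m²·K/W

5.11 m²·K/W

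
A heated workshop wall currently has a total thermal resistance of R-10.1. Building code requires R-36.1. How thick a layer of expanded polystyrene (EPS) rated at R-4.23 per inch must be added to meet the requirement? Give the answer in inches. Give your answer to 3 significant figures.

ΔR = 36.1 − 10.1 = 26 ft²·°F·h/BTU
L = ΔR / (R/in) = 26/4.23 = 6.147 in

6.15 in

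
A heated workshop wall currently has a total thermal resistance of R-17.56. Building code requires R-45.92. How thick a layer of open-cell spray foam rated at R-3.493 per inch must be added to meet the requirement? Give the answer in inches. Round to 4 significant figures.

8.119 in

ΔR = 45.92 − 17.56 = 28.36 ft²·°F·h/BTU
L = ΔR / (R/in) = 28.36/3.493 = 8.1191 in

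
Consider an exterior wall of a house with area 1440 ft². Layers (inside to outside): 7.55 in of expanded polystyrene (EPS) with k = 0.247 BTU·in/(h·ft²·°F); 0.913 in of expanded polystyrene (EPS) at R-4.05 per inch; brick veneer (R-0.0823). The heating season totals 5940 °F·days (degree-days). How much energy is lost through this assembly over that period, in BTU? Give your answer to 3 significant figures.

7.55/0.247 = 30.57
0.913 × 4.05 = 3.698
R_total = 30.57 + 3.698 + 0.0823 = 34.35 ft²·°F·h/BTU
E = A × HDD × 24 / R = 1440 × 5940 × 24 / 34.35 = 5977000 BTU

5980000 BTU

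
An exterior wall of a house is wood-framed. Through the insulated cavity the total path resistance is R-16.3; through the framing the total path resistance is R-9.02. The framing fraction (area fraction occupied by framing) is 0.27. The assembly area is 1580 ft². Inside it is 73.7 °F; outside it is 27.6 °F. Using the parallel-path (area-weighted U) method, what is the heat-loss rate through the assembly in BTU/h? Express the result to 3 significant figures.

5440 BTU/h

U_eff = 0.73/16.3 + 0.27/9.02 = 0.04479 + 0.02993 = 0.07472
R_eff = 1/U_eff = 13.38 ft²·°F·h/BTU
Q = 1580 × (73.7 − 27.6) / 13.38 = 5442 BTU/h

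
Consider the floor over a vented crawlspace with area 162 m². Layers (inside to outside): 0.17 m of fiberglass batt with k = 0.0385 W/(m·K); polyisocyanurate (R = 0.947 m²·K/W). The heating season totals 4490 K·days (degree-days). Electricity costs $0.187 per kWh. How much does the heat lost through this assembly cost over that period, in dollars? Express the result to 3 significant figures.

0.17/0.0385 = 4.416
R_total = 4.416 + 0.947 = 5.363 m²·K/W
E = A × HDD × 24 / R / 1000 = 162 × 4490 × 24 / 5.363 / 1000 = 3255 kWh
Cost = 3255 × 0.187 = $608.8

609 dollars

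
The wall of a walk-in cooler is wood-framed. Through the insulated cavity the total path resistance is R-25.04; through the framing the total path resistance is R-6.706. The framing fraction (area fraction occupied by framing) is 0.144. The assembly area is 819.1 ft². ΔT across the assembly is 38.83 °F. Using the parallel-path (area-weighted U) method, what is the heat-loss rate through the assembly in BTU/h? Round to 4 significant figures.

U_eff = 0.856/25.04 + 0.144/6.706 = 0.034185 + 0.021473 = 0.055659
R_eff = 1/U_eff = 17.967 ft²·°F·h/BTU
Q = 819.1 × 38.83 / 17.967 = 1770.3 BTU/h

1770 BTU/h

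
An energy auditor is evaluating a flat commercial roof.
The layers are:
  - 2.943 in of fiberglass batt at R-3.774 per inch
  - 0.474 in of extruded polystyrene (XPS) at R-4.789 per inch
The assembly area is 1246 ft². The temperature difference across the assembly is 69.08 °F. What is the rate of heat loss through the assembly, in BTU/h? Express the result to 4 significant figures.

2.943 × 3.774 = 11.107
0.474 × 4.789 = 2.27
R_total = 11.107 + 2.27 = 13.377 ft²·°F·h/BTU
Q = A·ΔT/R = 1246 × 69.08 / 13.377 = 6434.5 BTU/h

6435 BTU/h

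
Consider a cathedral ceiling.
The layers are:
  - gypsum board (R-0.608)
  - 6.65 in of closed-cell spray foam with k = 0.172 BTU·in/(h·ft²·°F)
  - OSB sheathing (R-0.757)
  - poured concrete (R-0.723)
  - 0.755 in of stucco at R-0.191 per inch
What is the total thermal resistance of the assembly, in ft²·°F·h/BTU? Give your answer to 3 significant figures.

6.65/0.172 = 38.66
0.755 × 0.191 = 0.1442
R_total = 0.608 + 38.66 + 0.757 + 0.723 + 0.1442 = 40.89 ft²·°F·h/BTU

40.9 ft²·°F·h/BTU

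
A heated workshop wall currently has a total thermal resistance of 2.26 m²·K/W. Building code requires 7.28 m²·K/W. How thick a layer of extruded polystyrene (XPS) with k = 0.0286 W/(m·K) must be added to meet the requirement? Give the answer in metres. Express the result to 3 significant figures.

ΔR = 7.28 − 2.26 = 5.02 m²·K/W
L = ΔR × k = 5.02 × 0.0286 = 0.1436 m

0.144 m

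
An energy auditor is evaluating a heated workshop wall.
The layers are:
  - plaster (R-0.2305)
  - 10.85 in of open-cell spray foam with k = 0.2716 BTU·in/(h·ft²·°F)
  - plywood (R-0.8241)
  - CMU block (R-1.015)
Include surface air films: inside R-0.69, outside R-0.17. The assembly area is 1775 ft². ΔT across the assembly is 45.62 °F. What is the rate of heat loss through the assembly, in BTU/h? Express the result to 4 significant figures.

1889 BTU/h

10.85/0.2716 = 39.948
R_total = 0.69 + 0.2305 + 39.948 + 0.8241 + 1.015 + 0.17 = 42.878 ft²·°F·h/BTU
Q = A·ΔT/R = 1775 × 45.62 / 42.878 = 1888.5 BTU/h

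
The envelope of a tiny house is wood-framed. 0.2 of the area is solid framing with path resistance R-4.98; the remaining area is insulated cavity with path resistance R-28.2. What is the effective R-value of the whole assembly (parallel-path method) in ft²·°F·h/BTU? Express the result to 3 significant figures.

14.6 ft²·°F·h/BTU

U_eff = 0.8/28.2 + 0.2/4.98 = 0.02837 + 0.04016 = 0.06853
R_eff = 1/U_eff = 14.59 ft²·°F·h/BTU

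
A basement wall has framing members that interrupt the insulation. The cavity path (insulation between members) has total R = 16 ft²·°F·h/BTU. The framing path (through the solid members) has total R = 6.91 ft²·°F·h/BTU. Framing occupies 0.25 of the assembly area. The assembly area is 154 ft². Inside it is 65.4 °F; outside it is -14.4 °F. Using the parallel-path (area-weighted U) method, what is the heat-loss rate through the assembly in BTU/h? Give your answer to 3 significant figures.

U_eff = 0.75/16 + 0.25/6.91 = 0.04688 + 0.03618 = 0.08305
R_eff = 1/U_eff = 12.04 ft²·°F·h/BTU
Q = 154 × (65.4 − (-14.4)) / 12.04 = 1021 BTU/h

1020 BTU/h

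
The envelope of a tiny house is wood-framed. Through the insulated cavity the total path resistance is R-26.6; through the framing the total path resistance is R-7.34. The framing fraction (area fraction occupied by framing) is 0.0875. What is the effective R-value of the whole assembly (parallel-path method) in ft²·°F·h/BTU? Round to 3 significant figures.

U_eff = 0.9125/26.6 + 0.0875/7.34 = 0.0343 + 0.01192 = 0.04623
R_eff = 1/U_eff = 21.63 ft²·°F·h/BTU

21.6 ft²·°F·h/BTU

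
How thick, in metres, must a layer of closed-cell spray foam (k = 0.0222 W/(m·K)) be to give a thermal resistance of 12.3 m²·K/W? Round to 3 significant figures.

L = R·k = 12.3 × 0.0222 = 0.2731 m

0.273 m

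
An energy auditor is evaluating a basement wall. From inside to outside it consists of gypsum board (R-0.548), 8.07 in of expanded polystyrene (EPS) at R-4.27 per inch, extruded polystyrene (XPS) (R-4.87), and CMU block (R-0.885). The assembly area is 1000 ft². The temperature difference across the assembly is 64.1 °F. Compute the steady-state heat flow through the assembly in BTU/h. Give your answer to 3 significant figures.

1570 BTU/h

8.07 × 4.27 = 34.46
R_total = 0.548 + 34.46 + 4.87 + 0.885 = 40.76 ft²·°F·h/BTU
Q = A·ΔT/R = 1000 × 64.1 / 40.76 = 1573 BTU/h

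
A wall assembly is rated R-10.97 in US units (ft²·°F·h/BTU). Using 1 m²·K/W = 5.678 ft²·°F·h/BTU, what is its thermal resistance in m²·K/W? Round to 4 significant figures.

1.932 m²·K/W

R_SI = 10.97/5.678 = 1.932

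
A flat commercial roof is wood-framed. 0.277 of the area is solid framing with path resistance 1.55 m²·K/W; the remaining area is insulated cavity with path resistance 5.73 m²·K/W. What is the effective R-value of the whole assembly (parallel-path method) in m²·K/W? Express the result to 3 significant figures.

3.28 m²·K/W

U_eff = 0.723/5.73 + 0.277/1.55 = 0.1262 + 0.1787 = 0.3049
R_eff = 1/U_eff = 3.28 m²·K/W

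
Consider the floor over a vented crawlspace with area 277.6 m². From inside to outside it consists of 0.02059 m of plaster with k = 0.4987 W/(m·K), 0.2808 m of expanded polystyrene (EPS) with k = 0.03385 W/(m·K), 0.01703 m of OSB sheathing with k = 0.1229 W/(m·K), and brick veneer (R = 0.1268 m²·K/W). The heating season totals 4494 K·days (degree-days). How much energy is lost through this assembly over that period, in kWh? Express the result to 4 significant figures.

3481 kWh

0.02059/0.4987 = 0.041287
0.2808/0.03385 = 8.2954
0.01703/0.1229 = 0.13857
R_total = 0.041287 + 8.2954 + 0.13857 + 0.1268 = 8.6021 m²·K/W
E = A × HDD × 24 / R / 1000 = 277.6 × 4494 × 24 / 8.6021 / 1000 = 3480.7 kWh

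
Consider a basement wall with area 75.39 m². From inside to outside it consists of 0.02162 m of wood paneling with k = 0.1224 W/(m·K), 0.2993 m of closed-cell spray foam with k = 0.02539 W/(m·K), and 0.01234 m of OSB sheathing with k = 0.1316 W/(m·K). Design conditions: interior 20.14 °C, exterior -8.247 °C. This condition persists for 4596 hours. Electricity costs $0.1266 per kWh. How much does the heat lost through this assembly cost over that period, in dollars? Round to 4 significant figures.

0.02162/0.1224 = 0.17663
0.2993/0.02539 = 11.788
0.01234/0.1316 = 0.093769
R_total = 0.17663 + 11.788 + 0.093769 = 12.059 m²·K/W
Q = 75.39 × (20.14 − (-8.247)) / 12.059 = 177.48 W
E = 177.48 W × 4596 h / 1000 = 815.68 kWh
Cost = 815.68 × 0.1266 = $103.27

103.3 dollars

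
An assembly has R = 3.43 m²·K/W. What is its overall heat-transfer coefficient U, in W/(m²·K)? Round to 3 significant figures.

U = 1/R = 1/3.43 = 0.2915

0.292 W/(m²·K)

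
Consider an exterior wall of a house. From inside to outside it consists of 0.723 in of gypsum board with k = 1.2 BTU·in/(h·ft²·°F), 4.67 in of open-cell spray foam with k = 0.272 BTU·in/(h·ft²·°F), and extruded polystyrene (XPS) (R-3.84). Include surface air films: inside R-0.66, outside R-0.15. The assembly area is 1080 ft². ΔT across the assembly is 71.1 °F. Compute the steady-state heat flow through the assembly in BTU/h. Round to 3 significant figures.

3420 BTU/h

0.723/1.2 = 0.6025
4.67/0.272 = 17.17
R_total = 0.66 + 0.6025 + 17.17 + 3.84 + 0.15 = 22.42 ft²·°F·h/BTU
Q = A·ΔT/R = 1080 × 71.1 / 22.42 = 3425 BTU/h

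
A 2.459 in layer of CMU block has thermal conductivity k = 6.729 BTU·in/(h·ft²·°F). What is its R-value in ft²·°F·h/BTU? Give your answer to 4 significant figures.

R = L/k = 2.459/6.729 = 0.36543 ft²·°F·h/BTU

0.3654 ft²·°F·h/BTU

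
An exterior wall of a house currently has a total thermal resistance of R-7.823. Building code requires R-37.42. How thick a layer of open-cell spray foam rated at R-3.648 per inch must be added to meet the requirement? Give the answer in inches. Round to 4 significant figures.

8.113 in

ΔR = 37.42 − 7.823 = 29.597 ft²·°F·h/BTU
L = ΔR / (R/in) = 29.597/3.648 = 8.1132 in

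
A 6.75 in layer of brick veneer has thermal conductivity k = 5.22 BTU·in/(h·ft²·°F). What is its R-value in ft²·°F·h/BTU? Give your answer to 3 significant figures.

1.29 ft²·°F·h/BTU

R = L/k = 6.75/5.22 = 1.293 ft²·°F·h/BTU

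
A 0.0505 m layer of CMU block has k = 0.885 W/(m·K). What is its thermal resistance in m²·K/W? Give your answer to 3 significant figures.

R = L/k = 0.0505/0.885 = 0.05706 m²·K/W

0.0571 m²·K/W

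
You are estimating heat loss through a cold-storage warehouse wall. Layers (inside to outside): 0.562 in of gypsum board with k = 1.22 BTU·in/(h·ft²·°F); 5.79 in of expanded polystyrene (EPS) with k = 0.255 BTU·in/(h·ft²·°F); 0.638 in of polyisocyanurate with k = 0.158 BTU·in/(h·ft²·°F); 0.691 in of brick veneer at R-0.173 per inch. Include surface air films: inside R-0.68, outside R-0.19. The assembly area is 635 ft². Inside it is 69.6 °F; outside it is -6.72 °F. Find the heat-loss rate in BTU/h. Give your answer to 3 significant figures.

1720 BTU/h

0.562/1.22 = 0.4607
5.79/0.255 = 22.71
0.638/0.158 = 4.038
0.691 × 0.173 = 0.1195
R_total = 0.68 + 0.4607 + 22.71 + 4.038 + 0.1195 + 0.19 = 28.19 ft²·°F·h/BTU
Q = A·ΔT/R = 635 × (69.6 − (-6.72)) / 28.19 = 1719 BTU/h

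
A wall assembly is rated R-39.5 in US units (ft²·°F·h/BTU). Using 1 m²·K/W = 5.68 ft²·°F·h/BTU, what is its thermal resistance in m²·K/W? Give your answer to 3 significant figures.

6.95 m²·K/W

R_SI = 39.5/5.68 = 6.954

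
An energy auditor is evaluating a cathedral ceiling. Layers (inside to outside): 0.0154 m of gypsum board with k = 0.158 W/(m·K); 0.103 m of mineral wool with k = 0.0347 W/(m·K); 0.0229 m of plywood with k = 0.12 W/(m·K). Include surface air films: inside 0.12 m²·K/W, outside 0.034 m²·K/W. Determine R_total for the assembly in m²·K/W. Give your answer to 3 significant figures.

3.41 m²·K/W

0.0154/0.158 = 0.09747
0.103/0.0347 = 2.968
0.0229/0.12 = 0.1908
R_total = 0.12 + 0.09747 + 2.968 + 0.1908 + 0.034 = 3.411 m²·K/W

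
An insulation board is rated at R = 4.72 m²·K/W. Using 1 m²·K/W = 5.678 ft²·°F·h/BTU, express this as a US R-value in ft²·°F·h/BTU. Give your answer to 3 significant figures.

26.8 ft²·°F·h/BTU

R_US = 4.72 × 5.678 = 26.8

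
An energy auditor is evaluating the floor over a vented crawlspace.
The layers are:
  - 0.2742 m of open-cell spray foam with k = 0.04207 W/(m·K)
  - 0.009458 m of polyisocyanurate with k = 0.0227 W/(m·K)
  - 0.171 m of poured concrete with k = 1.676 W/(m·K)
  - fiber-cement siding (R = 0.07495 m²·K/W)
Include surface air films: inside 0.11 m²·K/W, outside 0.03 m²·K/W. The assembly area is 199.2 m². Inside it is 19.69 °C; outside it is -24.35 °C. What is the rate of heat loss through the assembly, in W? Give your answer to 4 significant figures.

1210 W

0.2742/0.04207 = 6.5177
0.009458/0.0227 = 0.41665
0.171/1.676 = 0.10203
R_total = 0.11 + 6.5177 + 0.41665 + 0.10203 + 0.07495 + 0.03 = 7.2513 m²·K/W
Q = A·ΔT/R = 199.2 × (19.69 − (-24.35)) / 7.2513 = 1209.8 W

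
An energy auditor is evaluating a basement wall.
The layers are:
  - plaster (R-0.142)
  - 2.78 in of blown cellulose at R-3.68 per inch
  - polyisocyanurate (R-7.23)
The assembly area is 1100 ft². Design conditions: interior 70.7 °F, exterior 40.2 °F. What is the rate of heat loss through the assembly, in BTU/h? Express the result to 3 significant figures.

2.78 × 3.68 = 10.23
R_total = 0.142 + 10.23 + 7.23 = 17.6 ft²·°F·h/BTU
Q = A·ΔT/R = 1100 × (70.7 − 40.2) / 17.6 = 1906 BTU/h

1910 BTU/h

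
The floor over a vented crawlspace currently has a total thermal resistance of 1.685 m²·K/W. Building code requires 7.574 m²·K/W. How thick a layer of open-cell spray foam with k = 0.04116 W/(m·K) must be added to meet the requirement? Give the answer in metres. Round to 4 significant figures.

0.2424 m

ΔR = 7.574 − 1.685 = 5.889 m²·K/W
L = ΔR × k = 5.889 × 0.04116 = 0.24239 m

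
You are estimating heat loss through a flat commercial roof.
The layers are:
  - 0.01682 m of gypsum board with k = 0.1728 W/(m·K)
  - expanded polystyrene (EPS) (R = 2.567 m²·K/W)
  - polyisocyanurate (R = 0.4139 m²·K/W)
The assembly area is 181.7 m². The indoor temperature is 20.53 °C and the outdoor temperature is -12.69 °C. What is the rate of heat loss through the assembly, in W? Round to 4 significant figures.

1961 W

0.01682/0.1728 = 0.097338
R_total = 0.097338 + 2.567 + 0.4139 = 3.0782 m²·K/W
Q = A·ΔT/R = 181.7 × (20.53 − (-12.69)) / 3.0782 = 1960.9 W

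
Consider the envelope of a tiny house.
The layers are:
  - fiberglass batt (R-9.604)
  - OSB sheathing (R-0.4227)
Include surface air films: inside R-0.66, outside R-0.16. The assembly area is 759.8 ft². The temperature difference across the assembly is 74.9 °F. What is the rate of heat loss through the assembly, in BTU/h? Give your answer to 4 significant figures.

5247 BTU/h

R_total = 0.66 + 9.604 + 0.4227 + 0.16 = 10.847 ft²·°F·h/BTU
Q = A·ΔT/R = 759.8 × 74.9 / 10.847 = 5246.7 BTU/h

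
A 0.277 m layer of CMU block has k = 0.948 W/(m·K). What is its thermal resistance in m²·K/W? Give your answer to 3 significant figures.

R = L/k = 0.277/0.948 = 0.2922 m²·K/W

0.292 m²·K/W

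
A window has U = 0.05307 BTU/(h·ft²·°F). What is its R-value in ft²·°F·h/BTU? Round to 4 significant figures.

R = 1/U = 1/0.05307 = 18.843

18.84 ft²·°F·h/BTU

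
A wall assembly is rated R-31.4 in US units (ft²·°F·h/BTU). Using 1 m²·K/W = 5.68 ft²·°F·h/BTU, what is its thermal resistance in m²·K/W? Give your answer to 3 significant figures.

5.53 m²·K/W

R_SI = 31.4/5.68 = 5.528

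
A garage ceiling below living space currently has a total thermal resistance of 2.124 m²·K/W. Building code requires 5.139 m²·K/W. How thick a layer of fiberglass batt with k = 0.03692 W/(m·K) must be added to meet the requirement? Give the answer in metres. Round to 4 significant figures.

0.1113 m

ΔR = 5.139 − 2.124 = 3.015 m²·K/W
L = ΔR × k = 3.015 × 0.03692 = 0.11131 m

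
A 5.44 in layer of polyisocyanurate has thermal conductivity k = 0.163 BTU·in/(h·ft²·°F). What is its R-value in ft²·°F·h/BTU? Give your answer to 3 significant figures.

33.4 ft²·°F·h/BTU

R = L/k = 5.44/0.163 = 33.37 ft²·°F·h/BTU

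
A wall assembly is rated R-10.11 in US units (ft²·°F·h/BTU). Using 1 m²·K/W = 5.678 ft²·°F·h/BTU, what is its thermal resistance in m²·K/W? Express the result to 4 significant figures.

R_SI = 10.11/5.678 = 1.7806

1.781 m²·K/W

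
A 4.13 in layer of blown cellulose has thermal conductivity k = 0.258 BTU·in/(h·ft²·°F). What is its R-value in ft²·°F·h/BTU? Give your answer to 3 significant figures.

16.0 ft²·°F·h/BTU

R = L/k = 4.13/0.258 = 16.01 ft²·°F·h/BTU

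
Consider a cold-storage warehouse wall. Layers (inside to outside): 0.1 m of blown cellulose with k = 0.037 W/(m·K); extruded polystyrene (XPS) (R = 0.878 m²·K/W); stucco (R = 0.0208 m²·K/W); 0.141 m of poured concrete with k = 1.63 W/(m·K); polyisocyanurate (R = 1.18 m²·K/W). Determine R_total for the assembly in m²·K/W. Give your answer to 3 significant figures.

4.87 m²·K/W

0.1/0.037 = 2.703
0.141/1.63 = 0.0865
R_total = 2.703 + 0.878 + 0.0208 + 0.0865 + 1.18 = 4.868 m²·K/W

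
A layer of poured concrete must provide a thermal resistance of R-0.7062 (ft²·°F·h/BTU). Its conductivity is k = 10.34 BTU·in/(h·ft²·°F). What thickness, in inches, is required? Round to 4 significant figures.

L = R × k = 0.7062 × 10.34 = 7.3021 in

7.302 in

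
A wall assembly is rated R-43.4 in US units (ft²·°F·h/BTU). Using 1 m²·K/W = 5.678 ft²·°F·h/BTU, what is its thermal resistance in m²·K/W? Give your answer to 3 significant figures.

7.64 m²·K/W

R_SI = 43.4/5.678 = 7.644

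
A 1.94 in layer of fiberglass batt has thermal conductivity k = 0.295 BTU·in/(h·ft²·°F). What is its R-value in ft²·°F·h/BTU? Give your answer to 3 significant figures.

6.58 ft²·°F·h/BTU

R = L/k = 1.94/0.295 = 6.576 ft²·°F·h/BTU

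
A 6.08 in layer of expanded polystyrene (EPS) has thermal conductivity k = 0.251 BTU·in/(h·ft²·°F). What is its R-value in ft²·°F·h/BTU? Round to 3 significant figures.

24.2 ft²·°F·h/BTU

R = L/k = 6.08/0.251 = 24.22 ft²·°F·h/BTU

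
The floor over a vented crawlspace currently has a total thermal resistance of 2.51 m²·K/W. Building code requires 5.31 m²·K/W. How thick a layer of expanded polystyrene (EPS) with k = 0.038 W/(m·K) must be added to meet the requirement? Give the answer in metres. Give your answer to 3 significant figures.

0.106 m

ΔR = 5.31 − 2.51 = 2.8 m²·K/W
L = ΔR × k = 2.8 × 0.038 = 0.1064 m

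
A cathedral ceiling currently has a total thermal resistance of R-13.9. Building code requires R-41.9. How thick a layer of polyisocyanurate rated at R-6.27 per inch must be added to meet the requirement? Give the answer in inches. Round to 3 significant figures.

ΔR = 41.9 − 13.9 = 28 ft²·°F·h/BTU
L = ΔR / (R/in) = 28/6.27 = 4.466 in

4.47 in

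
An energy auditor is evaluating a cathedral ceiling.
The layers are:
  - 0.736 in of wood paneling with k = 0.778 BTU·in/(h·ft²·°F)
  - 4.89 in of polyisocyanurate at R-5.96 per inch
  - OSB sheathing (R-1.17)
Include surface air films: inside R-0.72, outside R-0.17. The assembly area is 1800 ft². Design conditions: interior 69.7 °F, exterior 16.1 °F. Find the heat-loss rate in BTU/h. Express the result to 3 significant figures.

0.736/0.778 = 0.946
4.89 × 5.96 = 29.14
R_total = 0.72 + 0.946 + 29.14 + 1.17 + 0.17 = 32.15 ft²·°F·h/BTU
Q = A·ΔT/R = 1800 × (69.7 − 16.1) / 32.15 = 3001 BTU/h

3000 BTU/h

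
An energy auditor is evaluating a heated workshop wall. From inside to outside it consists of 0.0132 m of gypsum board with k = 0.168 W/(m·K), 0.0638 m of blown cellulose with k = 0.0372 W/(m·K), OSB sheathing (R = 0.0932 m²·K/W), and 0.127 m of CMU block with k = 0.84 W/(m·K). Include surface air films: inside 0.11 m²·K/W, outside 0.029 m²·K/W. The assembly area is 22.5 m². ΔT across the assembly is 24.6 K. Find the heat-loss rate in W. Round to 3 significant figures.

254 W

0.0132/0.168 = 0.07857
0.0638/0.0372 = 1.715
0.127/0.84 = 0.1512
R_total = 0.11 + 0.07857 + 1.715 + 0.0932 + 0.1512 + 0.029 = 2.177 m²·K/W
Q = A·ΔT/R = 22.5 × 24.6 / 2.177 = 254.2 W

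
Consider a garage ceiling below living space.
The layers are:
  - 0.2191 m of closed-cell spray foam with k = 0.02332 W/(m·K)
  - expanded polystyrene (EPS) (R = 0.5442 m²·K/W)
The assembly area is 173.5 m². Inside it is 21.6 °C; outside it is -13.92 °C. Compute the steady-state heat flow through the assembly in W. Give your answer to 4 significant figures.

620.0 W

0.2191/0.02332 = 9.3954
R_total = 9.3954 + 0.5442 = 9.9396 m²·K/W
Q = A·ΔT/R = 173.5 × (21.6 − (-13.92)) / 9.9396 = 620.02 W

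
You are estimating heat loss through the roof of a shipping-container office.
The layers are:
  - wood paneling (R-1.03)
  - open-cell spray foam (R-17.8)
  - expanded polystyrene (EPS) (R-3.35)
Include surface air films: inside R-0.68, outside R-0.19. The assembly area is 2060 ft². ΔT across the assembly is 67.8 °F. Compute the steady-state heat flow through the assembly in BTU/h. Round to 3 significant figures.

6060 BTU/h

R_total = 0.68 + 1.03 + 17.8 + 3.35 + 0.19 = 23.05 ft²·°F·h/BTU
Q = A·ΔT/R = 2060 × 67.8 / 23.05 = 6059 BTU/h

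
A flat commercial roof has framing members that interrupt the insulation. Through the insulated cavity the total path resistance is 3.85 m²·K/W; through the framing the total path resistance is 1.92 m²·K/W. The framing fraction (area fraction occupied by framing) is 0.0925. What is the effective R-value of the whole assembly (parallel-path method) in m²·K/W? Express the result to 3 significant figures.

U_eff = 0.9075/3.85 + 0.0925/1.92 = 0.2357 + 0.04818 = 0.2839
R_eff = 1/U_eff = 3.522 m²·K/W

3.52 m²·K/W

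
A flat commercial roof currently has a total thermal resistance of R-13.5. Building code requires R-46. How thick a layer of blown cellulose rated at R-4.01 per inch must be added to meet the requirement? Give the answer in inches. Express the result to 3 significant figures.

ΔR = 46 − 13.5 = 32.5 ft²·°F·h/BTU
L = ΔR / (R/in) = 32.5/4.01 = 8.105 in

8.10 in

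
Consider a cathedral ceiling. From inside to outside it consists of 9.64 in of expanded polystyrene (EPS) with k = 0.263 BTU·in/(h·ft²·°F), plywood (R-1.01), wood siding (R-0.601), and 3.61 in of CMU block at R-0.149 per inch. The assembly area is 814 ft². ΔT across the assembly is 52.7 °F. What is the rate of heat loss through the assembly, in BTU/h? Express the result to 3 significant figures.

1110 BTU/h

9.64/0.263 = 36.65
3.61 × 0.149 = 0.5379
R_total = 36.65 + 1.01 + 0.601 + 0.5379 = 38.8 ft²·°F·h/BTU
Q = A·ΔT/R = 814 × 52.7 / 38.8 = 1106 BTU/h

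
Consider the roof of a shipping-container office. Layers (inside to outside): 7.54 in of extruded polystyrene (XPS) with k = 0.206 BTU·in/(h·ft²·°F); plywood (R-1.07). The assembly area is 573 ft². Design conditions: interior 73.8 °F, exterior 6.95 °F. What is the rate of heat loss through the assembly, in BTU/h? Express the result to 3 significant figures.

7.54/0.206 = 36.6
R_total = 36.6 + 1.07 = 37.67 ft²·°F·h/BTU
Q = A·ΔT/R = 573 × (73.8 − 6.95) / 37.67 = 1017 BTU/h

1020 BTU/h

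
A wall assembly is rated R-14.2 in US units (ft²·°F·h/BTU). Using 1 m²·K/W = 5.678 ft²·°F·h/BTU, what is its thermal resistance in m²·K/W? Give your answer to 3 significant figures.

2.50 m²·K/W

R_SI = 14.2/5.678 = 2.501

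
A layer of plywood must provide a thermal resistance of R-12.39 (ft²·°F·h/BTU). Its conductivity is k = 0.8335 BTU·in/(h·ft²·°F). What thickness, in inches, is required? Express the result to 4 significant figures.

10.33 in

L = R × k = 12.39 × 0.8335 = 10.327 in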